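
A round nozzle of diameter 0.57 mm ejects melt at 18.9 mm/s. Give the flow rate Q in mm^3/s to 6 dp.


A = pi*(0.57/2)^2 = 0.25517586 mm^2
Q = 0.25517586 * 18.9 = 4.822824 mm^3/s


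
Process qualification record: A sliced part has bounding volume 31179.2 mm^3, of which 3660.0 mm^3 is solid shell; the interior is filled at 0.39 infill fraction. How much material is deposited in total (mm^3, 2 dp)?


V_infill = (31179.2 - 3660.0) * 0.39 = 10732.49
V_total = 3660.0 + 10732.49 = 14392.49 mm^3


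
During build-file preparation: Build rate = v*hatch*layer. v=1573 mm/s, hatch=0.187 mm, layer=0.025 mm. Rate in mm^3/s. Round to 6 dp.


Rate = 1573 * 0.187 * 0.025 = 7.353775 mm^3/s


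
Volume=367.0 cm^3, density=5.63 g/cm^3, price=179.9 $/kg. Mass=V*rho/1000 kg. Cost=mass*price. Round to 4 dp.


Mass = 367.0*5.63/1000 = 2.06621 kg
Cost = 2.06621 * 179.9 = 371.7112 $


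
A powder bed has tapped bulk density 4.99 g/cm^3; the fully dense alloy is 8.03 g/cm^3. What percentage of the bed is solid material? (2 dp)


Packing = (4.99/8.03)*100 = 62.14 %


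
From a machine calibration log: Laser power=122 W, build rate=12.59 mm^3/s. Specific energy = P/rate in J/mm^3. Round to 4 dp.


SE = 122 / 12.59 = 9.6902 J/mm^3


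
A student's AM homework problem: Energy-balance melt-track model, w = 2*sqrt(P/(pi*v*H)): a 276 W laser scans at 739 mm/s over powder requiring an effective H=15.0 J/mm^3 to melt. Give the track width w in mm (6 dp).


w = 2*sqrt(276/(pi*739*15.0)) = 0.17805 mm


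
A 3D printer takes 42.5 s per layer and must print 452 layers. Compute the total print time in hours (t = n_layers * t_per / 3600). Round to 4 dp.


t = 452 * 42.5 / 3600 = 5.3361 hrs


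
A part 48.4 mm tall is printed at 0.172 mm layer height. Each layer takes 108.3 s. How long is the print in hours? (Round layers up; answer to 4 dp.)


Layers = ceil(48.4/0.172) = 282
t = 282 * 108.3 / 3600 = 8.4835 hrs


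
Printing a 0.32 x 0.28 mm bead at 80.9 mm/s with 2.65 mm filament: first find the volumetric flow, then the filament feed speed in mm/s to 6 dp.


Q = 0.32 * 0.28 * 80.9 = 7.24864 mm^3/s
A_fil = pi*(2.65/2)^2 = 5.5154586 mm^2
v_feed = 7.24864 / 5.5154586 = 1.314241 mm/s


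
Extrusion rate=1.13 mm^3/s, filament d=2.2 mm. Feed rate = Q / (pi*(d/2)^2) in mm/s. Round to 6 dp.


A = pi*(2.2/2)^2 = 3.801327
v = 1.13 / 3.801327 = 0.297265 mm/s


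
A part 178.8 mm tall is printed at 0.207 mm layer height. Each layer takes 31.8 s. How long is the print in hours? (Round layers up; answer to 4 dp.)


Layers = ceil(178.8/0.207) = 864
t = 864 * 31.8 / 3600 = 7.632 hrs


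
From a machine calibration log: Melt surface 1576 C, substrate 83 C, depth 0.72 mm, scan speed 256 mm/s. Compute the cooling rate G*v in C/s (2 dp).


G = (1576-83)/0.72 = 2073.61111111 C/mm
CR = 2073.61111111 * 256 = 530844.44 C/s


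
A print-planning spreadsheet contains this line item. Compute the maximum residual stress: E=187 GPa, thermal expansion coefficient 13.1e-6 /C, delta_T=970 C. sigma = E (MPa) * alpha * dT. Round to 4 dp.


sigma = 187*1000 * 13.1e-6 * 970 = 2376.209 MPa


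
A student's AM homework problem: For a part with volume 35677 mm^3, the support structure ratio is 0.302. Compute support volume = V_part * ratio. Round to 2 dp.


V_support = 35677 * 0.302 = 10774.45 mm^3


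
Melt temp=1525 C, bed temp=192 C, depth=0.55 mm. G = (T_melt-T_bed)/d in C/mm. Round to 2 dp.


G = (1525-192)/0.55 = 2423.64 C/mm


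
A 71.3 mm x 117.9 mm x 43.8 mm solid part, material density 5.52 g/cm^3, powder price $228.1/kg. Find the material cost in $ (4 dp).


V = 71.3 * 117.9 * 43.8 = 368194.626 mm^3 = 368.194626 cm^3
Mass = 368.194626 * 5.52 / 1000 = 2.03243434 kg
Cost = 2.03243434 * 228.1 = 463.5983 $


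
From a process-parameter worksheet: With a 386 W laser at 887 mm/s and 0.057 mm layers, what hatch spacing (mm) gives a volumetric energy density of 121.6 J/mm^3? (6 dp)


h = 386 / (121.6*887*0.057) = 0.062785 mm


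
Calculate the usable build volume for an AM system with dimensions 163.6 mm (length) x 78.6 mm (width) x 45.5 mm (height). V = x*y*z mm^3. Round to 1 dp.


V = 163.6 * 78.6 * 45.5 = 585082.7 mm^3


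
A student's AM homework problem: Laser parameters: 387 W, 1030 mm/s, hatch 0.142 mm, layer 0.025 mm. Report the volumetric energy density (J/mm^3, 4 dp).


E = 387 / (1030*0.142*0.025) = 105.8389 J/mm^3


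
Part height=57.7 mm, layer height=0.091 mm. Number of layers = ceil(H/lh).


Layers = ceil(57.7/0.091) = 635


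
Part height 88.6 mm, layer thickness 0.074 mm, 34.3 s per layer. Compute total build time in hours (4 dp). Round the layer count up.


Layers = ceil(88.6/0.074) = 1198
t = 1198 * 34.3 / 3600 = 11.4143 hrs


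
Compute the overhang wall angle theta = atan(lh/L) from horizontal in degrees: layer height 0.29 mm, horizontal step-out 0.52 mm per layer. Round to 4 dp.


angle = atan(0.29/0.52) = 29.1481 degrees


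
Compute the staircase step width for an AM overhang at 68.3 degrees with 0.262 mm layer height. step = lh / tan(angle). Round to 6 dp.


step = 0.262 / tan(68.3) = 0.104262 mm


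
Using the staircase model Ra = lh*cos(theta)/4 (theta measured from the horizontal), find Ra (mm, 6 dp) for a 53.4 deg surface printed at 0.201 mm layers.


Ra = 0.201 * cos(53.4) / 4 = 0.02996 mm


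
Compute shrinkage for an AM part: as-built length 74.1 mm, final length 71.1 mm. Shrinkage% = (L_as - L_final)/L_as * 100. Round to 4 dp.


Shrinkage = ((74.1-71.1)/74.1)*100 = 4.0486 %


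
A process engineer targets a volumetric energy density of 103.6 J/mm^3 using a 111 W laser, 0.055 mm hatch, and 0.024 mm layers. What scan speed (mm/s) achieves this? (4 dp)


v = 111 / (103.6*0.055*0.024) = 811.6883 mm/s


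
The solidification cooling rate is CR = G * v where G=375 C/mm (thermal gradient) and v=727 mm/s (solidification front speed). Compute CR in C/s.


CR = 375 * 727 = 272625 C/s


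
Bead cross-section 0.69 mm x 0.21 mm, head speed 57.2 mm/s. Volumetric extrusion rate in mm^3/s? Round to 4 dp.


Rate = 0.69 * 0.21 * 57.2 = 8.2883 mm^3/s


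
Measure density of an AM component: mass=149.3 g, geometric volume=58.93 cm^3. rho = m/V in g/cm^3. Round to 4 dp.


rho = 149.3 / 58.93 = 2.5335 g/cm^3


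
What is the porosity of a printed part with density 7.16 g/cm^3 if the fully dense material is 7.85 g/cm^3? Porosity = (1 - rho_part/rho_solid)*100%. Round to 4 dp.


Porosity = (1-7.16/7.85)*100 = 8.7898 %


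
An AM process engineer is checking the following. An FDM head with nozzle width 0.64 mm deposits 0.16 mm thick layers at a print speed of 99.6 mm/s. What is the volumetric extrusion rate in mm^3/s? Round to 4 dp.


Rate = 0.64 * 0.16 * 99.6 = 10.199 mm^3/s


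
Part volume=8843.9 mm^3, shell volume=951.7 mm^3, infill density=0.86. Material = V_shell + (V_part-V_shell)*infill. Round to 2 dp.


V_infill = (8843.9 - 951.7) * 0.86 = 6787.29
V_total = 951.7 + 6787.29 = 7738.99 mm^3


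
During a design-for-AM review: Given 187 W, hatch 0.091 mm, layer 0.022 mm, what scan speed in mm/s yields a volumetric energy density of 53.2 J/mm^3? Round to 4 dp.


v = 187 / (53.2*0.091*0.022) = 1755.763 mm/s


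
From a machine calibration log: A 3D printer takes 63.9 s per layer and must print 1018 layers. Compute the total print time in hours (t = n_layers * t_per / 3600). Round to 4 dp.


t = 1018 * 63.9 / 3600 = 18.0695 hrs


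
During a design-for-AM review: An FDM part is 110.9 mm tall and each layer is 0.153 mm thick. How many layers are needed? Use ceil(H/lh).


Layers = ceil(110.9/0.153) = 725


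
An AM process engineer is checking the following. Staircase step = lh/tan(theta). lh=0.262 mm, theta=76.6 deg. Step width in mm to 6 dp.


step = 0.262 / tan(76.6) = 0.062417 mm


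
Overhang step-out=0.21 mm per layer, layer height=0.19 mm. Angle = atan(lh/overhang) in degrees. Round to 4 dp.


angle = atan(0.19/0.21) = 42.1376 degrees


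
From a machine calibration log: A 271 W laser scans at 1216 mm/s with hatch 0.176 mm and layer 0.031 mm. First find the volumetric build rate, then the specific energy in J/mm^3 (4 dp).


Build rate = 1216 * 0.176 * 0.031 = 6.634496 mm^3/s
SE = 271 / 6.634496 = 40.8471 J/mm^3


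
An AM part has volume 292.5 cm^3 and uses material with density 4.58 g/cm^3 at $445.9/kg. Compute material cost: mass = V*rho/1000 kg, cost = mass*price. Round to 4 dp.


Mass = 292.5*4.58/1000 = 1.33965 kg
Cost = 1.33965 * 445.9 = 597.3499 $


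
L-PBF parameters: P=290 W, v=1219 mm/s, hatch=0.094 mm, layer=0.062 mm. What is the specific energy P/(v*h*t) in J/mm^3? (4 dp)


Build rate = 1219 * 0.094 * 0.062 = 7.104332 mm^3/s
SE = 290 / 7.104332 = 40.8202 J/mm^3


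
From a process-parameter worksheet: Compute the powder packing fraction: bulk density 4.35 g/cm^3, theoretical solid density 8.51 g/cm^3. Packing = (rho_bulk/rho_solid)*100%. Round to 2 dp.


Packing = (4.35/8.51)*100 = 51.12 %


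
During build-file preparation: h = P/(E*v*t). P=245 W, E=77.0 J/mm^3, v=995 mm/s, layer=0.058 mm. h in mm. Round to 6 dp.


h = 245 / (77.0*995*0.058) = 0.055135 mm


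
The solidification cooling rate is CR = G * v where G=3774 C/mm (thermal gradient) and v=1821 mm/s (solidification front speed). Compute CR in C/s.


CR = 3774 * 1821 = 6872454 C/s


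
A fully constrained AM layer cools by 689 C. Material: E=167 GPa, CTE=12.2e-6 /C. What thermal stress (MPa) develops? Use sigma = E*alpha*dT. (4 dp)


sigma = 167*1000 * 12.2e-6 * 689 = 1403.7686 MPa


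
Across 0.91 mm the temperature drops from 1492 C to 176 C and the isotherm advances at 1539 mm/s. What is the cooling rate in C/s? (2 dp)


G = (1492-176)/0.91 = 1446.15384615 C/mm
CR = 1446.15384615 * 1539 = 2225630.77 C/s


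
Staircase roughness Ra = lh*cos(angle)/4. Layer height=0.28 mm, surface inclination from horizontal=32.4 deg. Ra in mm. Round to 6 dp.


Ra = 0.28 * cos(32.4) / 4 = 0.059103 mm


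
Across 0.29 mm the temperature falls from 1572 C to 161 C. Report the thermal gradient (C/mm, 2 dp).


G = (1572-161)/0.29 = 4865.52 C/mm


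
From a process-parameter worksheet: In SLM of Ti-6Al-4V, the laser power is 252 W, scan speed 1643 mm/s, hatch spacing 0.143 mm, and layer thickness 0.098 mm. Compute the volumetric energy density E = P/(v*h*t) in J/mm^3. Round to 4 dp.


E = 252 / (1643*0.143*0.098) = 10.9446 J/mm^3


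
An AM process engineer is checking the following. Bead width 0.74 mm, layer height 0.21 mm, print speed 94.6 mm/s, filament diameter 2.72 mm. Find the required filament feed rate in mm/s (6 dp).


Q = 0.74 * 0.21 * 94.6 = 14.70084 mm^3/s
A_fil = pi*(2.72/2)^2 = 5.81068977 mm^2
v_feed = 14.70084 / 5.81068977 = 2.529965 mm/s


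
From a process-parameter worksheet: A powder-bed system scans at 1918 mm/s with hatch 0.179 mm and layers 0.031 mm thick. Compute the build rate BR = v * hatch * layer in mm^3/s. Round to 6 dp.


Rate = 1918 * 0.179 * 0.031 = 10.642982 mm^3/s


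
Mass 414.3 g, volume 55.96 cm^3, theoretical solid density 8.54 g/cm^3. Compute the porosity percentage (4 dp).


rho_part = 414.3 / 55.96 = 7.4035025 g/cm^3
Porosity = (1 - 7.4035025/8.54)*100 = 13.3079 %


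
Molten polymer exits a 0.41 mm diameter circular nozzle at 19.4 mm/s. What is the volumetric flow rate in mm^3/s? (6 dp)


A = pi*(0.41/2)^2 = 0.13202543 mm^2
Q = 0.13202543 * 19.4 = 2.561293 mm^3/s


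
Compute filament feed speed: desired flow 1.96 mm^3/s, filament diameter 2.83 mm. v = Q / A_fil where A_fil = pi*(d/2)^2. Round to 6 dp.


A = pi*(2.83/2)^2 = 6.290175
v = 1.96 / 6.290175 = 0.311597 mm/s


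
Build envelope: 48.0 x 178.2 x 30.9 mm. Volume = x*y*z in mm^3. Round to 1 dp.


V = 48.0 * 178.2 * 30.9 = 264306.2 mm^3


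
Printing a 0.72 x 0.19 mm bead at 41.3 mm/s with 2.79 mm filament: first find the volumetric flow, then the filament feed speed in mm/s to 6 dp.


Q = 0.72 * 0.19 * 41.3 = 5.64984 mm^3/s
A_fil = pi*(2.79/2)^2 = 6.11361784 mm^2
v_feed = 5.64984 / 6.11361784 = 0.92414 mm/s


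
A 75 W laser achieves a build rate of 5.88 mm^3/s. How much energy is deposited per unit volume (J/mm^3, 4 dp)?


SE = 75 / 5.88 = 12.7551 J/mm^3


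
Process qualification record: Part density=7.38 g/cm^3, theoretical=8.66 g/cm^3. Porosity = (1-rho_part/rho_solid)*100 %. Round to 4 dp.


Porosity = (1-7.38/8.66)*100 = 14.7806 %


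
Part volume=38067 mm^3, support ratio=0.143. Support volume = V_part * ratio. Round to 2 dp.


V_support = 38067 * 0.143 = 5443.58 mm^3


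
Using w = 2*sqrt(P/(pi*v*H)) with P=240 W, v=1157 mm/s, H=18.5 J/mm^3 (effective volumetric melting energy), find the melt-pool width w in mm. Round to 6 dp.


w = 2*sqrt(240/(pi*1157*18.5)) = 0.119484 mm


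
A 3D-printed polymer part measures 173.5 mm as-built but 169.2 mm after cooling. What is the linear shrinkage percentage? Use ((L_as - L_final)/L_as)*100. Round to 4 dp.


Shrinkage = ((173.5-169.2)/173.5)*100 = 2.4784 %


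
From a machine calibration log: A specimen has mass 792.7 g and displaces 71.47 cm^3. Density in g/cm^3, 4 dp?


rho = 792.7 / 71.47 = 11.0914 g/cm^3


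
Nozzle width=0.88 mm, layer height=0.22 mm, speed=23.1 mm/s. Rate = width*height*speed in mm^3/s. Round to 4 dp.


Rate = 0.88 * 0.22 * 23.1 = 4.4722 mm^3/s


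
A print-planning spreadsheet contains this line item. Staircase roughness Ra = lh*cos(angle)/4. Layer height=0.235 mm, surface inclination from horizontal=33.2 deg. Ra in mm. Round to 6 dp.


Ra = 0.235 * cos(33.2) / 4 = 0.04916 mm


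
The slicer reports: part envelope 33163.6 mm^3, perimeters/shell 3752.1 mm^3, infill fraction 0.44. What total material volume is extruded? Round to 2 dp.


V_infill = (33163.6 - 3752.1) * 0.44 = 12941.06
V_total = 3752.1 + 12941.06 = 16693.16 mm^3


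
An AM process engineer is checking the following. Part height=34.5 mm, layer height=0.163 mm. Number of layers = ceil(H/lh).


Layers = ceil(34.5/0.163) = 212


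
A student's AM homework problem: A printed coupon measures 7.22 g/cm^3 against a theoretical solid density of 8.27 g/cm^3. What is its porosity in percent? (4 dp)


Porosity = (1-7.22/8.27)*100 = 12.6965 %


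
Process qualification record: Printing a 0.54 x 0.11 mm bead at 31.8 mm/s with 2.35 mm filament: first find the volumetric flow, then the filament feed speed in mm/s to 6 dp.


Q = 0.54 * 0.11 * 31.8 = 1.88892 mm^3/s
A_fil = pi*(2.35/2)^2 = 4.33736136 mm^2
v_feed = 1.88892 / 4.33736136 = 0.4355 mm/s


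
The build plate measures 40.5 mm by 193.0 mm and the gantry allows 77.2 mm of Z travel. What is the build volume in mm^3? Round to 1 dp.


V = 40.5 * 193.0 * 77.2 = 603433.8 mm^3


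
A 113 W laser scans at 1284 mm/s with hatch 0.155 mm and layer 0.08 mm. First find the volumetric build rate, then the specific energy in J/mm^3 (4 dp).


Build rate = 1284 * 0.155 * 0.08 = 15.9216 mm^3/s
SE = 113 / 15.9216 = 7.0973 J/mm^3


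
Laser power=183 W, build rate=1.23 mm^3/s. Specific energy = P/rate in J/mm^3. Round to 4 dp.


SE = 183 / 1.23 = 148.7805 J/mm^3


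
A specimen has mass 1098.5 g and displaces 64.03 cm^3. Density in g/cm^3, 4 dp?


rho = 1098.5 / 64.03 = 17.156 g/cm^3


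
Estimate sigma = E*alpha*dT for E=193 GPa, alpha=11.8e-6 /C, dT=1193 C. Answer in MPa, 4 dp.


sigma = 193*1000 * 11.8e-6 * 1193 = 2716.9382 MPa


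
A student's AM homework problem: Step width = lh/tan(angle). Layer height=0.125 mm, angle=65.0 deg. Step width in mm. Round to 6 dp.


step = 0.125 / tan(65.0) = 0.058288 mm


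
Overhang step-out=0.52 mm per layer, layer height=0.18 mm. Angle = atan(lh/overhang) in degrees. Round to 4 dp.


angle = atan(0.18/0.52) = 19.0935 degrees


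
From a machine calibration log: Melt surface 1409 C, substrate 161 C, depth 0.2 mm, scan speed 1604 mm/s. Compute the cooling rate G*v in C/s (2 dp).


G = (1409-161)/0.2 = 6240.0 C/mm
CR = 6240.0 * 1604 = 10008960.0 C/s


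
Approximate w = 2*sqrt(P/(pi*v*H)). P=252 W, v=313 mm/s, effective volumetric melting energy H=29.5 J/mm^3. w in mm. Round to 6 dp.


w = 2*sqrt(252/(pi*313*29.5)) = 0.186411 mm


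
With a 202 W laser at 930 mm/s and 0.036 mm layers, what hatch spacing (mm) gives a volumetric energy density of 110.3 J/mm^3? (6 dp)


h = 202 / (110.3*930*0.036) = 0.0547 mm


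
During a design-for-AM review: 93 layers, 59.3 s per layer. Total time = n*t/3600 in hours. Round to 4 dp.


t = 93 * 59.3 / 3600 = 1.5319 hrs


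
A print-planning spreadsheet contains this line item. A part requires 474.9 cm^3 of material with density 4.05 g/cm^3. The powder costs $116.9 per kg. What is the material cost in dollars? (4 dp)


Mass = 474.9*4.05/1000 = 1.923345 kg
Cost = 1.923345 * 116.9 = 224.839 $


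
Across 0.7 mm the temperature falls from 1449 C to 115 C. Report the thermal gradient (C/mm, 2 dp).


G = (1449-115)/0.7 = 1905.71 C/mm


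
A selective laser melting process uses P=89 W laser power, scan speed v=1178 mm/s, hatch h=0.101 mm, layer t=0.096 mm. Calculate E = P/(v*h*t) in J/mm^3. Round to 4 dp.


E = 89 / (1178*0.101*0.096) = 7.7921 J/mm^3


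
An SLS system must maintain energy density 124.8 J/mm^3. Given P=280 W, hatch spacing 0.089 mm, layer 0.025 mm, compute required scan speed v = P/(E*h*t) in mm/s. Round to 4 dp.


v = 280 / (124.8*0.089*0.025) = 1008.3549 mm/s


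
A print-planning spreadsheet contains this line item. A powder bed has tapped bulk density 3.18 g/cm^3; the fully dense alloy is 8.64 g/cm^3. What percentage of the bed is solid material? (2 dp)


Packing = (3.18/8.64)*100 = 36.81 %


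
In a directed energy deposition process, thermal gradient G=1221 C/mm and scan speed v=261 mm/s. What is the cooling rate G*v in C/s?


CR = 1221 * 261 = 318681 C/s


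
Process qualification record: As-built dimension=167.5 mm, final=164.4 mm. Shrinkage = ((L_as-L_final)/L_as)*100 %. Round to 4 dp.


Shrinkage = ((167.5-164.4)/167.5)*100 = 1.8507 %


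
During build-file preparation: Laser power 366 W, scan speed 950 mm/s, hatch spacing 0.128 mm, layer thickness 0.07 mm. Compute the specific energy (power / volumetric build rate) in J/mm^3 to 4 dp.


Build rate = 950 * 0.128 * 0.07 = 8.512 mm^3/s
SE = 366 / 8.512 = 42.9981 J/mm^3


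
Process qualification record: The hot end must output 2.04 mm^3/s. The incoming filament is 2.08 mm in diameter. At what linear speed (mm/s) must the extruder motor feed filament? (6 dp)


A = pi*(2.08/2)^2 = 3.397947
v = 2.04 / 3.397947 = 0.600363 mm/s


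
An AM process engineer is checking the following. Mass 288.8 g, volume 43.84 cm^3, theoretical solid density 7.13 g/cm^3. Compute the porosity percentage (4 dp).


rho_part = 288.8 / 43.84 = 6.58759124 g/cm^3
Porosity = (1 - 6.58759124/7.13)*100 = 7.6074 %


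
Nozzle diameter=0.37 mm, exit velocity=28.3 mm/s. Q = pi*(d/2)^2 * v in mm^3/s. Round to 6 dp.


A = pi*(0.37/2)^2 = 0.10752101 mm^2
Q = 0.10752101 * 28.3 = 3.042845 mm^3/s


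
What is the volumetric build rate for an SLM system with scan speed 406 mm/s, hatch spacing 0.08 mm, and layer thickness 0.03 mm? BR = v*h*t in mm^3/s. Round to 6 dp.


Rate = 406 * 0.08 * 0.03 = 0.9744 mm^3/s


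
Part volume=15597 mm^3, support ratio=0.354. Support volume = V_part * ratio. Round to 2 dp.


V_support = 15597 * 0.354 = 5521.34 mm^3


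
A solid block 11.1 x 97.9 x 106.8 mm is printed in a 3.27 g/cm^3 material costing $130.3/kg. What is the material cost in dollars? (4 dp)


V = 11.1 * 97.9 * 106.8 = 116058.492 mm^3 = 116.058492 cm^3
Mass = 116.058492 * 3.27 / 1000 = 0.37951127 kg
Cost = 0.37951127 * 130.3 = 49.4503 $


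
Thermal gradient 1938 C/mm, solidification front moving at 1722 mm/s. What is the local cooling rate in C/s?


CR = 1938 * 1722 = 3337236 C/s


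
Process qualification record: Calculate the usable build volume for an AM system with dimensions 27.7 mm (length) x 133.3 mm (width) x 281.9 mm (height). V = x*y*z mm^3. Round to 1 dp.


V = 27.7 * 133.3 * 281.9 = 1040890.4 mm^3


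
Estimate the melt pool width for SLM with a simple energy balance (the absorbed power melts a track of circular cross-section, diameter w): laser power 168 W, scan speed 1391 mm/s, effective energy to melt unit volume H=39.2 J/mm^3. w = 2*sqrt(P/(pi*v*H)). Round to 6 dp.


w = 2*sqrt(168/(pi*1391*39.2)) = 0.062633 mm


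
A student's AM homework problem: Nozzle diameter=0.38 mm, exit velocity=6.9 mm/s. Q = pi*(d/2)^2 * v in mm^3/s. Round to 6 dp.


A = pi*(0.38/2)^2 = 0.11341149 mm^2
Q = 0.11341149 * 6.9 = 0.782539 mm^3/s


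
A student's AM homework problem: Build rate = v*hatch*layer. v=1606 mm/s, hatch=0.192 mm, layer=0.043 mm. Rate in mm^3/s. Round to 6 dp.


Rate = 1606 * 0.192 * 0.043 = 13.259136 mm^3/s


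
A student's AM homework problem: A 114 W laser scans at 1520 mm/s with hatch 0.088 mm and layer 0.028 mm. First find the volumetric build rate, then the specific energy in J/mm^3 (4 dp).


Build rate = 1520 * 0.088 * 0.028 = 3.74528 mm^3/s
SE = 114 / 3.74528 = 30.4383 J/mm^3


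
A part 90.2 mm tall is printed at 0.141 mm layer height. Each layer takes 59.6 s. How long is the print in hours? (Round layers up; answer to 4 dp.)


Layers = ceil(90.2/0.141) = 640
t = 640 * 59.6 / 3600 = 10.5956 hrs


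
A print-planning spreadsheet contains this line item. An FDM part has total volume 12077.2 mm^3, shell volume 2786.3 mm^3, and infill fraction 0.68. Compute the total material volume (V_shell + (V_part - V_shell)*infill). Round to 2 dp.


V_infill = (12077.2 - 2786.3) * 0.68 = 6317.81
V_total = 2786.3 + 6317.81 = 9104.11 mm^3


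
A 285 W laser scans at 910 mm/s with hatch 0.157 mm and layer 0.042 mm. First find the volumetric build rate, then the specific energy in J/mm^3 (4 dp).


Build rate = 910 * 0.157 * 0.042 = 6.00054 mm^3/s
SE = 285 / 6.00054 = 47.4957 J/mm^3


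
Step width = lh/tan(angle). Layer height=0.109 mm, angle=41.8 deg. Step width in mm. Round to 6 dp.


step = 0.109 / tan(41.8) = 0.12191 mm


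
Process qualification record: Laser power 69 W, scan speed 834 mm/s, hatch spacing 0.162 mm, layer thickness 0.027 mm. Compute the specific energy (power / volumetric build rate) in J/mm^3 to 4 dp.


Build rate = 834 * 0.162 * 0.027 = 3.647916 mm^3/s
SE = 69 / 3.647916 = 18.9149 J/mm^3


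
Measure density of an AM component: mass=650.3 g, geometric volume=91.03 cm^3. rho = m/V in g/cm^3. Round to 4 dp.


rho = 650.3 / 91.03 = 7.1438 g/cm^3


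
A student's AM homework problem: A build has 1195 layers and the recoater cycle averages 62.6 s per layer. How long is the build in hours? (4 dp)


t = 1195 * 62.6 / 3600 = 20.7797 hrs


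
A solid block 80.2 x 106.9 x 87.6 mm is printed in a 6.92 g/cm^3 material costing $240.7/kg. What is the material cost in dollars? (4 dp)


V = 80.2 * 106.9 * 87.6 = 751028.088 mm^3 = 751.028088 cm^3
Mass = 751.028088 * 6.92 / 1000 = 5.19711437 kg
Cost = 5.19711437 * 240.7 = 1250.9454 $


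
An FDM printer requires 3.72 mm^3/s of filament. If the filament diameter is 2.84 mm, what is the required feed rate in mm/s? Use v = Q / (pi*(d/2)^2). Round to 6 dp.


A = pi*(2.84/2)^2 = 6.334707
v = 3.72 / 6.334707 = 0.587241 mm/s


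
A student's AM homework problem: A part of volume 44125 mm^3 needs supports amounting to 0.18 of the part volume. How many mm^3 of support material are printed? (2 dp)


V_support = 44125 * 0.18 = 7942.5 mm^3


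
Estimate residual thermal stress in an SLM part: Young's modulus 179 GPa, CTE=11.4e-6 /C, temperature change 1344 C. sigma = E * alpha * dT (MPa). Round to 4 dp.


sigma = 179*1000 * 11.4e-6 * 1344 = 2742.5664 MPa


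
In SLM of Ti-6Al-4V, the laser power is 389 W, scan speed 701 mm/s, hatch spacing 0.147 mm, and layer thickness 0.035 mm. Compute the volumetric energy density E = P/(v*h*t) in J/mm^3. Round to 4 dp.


E = 389 / (701*0.147*0.035) = 107.8565 J/mm^3


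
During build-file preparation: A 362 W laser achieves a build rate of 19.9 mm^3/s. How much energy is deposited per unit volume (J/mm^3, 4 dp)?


SE = 362 / 19.9 = 18.191 J/mm^3


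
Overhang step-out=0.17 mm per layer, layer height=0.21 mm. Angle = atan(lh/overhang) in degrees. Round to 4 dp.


angle = atan(0.21/0.17) = 51.009 degrees


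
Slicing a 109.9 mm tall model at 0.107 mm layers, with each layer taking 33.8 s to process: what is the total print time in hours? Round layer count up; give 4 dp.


Layers = ceil(109.9/0.107) = 1028
t = 1028 * 33.8 / 3600 = 9.6518 hrs


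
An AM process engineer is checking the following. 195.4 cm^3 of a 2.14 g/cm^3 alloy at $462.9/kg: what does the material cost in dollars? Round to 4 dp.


Mass = 195.4*2.14/1000 = 0.418156 kg
Cost = 0.418156 * 462.9 = 193.5644 $


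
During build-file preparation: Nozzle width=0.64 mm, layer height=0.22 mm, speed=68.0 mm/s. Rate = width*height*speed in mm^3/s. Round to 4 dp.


Rate = 0.64 * 0.22 * 68.0 = 9.5744 mm^3/s


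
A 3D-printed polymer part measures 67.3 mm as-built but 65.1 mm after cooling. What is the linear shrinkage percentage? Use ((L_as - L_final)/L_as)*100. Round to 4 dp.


Shrinkage = ((67.3-65.1)/67.3)*100 = 3.2689 %


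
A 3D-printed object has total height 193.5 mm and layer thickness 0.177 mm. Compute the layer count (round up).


Layers = ceil(193.5/0.177) = 1094


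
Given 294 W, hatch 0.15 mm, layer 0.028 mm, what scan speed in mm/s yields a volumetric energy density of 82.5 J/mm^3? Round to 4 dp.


v = 294 / (82.5*0.15*0.028) = 848.4848 mm/s


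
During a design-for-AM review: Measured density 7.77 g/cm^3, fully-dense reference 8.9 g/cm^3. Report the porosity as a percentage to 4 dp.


Porosity = (1-7.77/8.9)*100 = 12.6966 %


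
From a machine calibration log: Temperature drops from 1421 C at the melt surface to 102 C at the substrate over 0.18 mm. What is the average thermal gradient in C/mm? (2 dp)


G = (1421-102)/0.18 = 7327.78 C/mm


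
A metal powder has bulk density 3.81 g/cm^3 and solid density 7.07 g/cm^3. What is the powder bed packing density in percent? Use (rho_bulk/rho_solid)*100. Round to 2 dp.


Packing = (3.81/7.07)*100 = 53.89 %


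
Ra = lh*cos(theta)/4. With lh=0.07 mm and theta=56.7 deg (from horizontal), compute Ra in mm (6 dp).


Ra = 0.07 * cos(56.7) / 4 = 0.009608 mm


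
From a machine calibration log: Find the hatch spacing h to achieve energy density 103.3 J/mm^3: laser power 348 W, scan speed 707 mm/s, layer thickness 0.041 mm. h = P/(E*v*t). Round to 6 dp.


h = 348 / (103.3*707*0.041) = 0.116219 mm


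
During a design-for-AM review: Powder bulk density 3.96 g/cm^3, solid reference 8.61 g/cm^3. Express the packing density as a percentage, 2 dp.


Packing = (3.96/8.61)*100 = 45.99 %


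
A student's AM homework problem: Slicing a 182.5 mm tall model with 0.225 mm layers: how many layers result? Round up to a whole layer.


Layers = ceil(182.5/0.225) = 812


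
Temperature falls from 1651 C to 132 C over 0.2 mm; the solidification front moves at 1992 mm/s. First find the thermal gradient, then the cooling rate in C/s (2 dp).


G = (1651-132)/0.2 = 7595.0 C/mm
CR = 7595.0 * 1992 = 15129240.0 C/s


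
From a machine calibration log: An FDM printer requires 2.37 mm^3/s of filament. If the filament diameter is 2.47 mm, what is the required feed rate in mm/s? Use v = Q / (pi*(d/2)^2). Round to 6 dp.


A = pi*(2.47/2)^2 = 4.791636
v = 2.37 / 4.791636 = 0.494612 mm/s


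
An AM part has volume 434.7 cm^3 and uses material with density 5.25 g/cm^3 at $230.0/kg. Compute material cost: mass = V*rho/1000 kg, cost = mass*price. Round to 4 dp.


Mass = 434.7*5.25/1000 = 2.282175 kg
Cost = 2.282175 * 230.0 = 524.9003 $


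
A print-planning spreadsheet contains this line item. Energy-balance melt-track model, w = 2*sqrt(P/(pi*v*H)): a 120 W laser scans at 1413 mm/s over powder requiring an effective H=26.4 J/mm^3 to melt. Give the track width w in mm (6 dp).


w = 2*sqrt(120/(pi*1413*26.4)) = 0.063999 mm


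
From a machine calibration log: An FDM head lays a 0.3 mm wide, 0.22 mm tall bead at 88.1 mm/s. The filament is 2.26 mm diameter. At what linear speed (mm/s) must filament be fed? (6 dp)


Q = 0.3 * 0.22 * 88.1 = 5.8146 mm^3/s
A_fil = pi*(2.26/2)^2 = 4.01149966 mm^2
v_feed = 5.8146 / 4.01149966 = 1.449483 mm/s


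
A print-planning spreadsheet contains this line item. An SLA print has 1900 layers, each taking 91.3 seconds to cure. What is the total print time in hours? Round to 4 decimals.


t = 1900 * 91.3 / 3600 = 48.1861 hrs


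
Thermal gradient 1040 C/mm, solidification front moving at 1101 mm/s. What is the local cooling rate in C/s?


CR = 1040 * 1101 = 1145040 C/s


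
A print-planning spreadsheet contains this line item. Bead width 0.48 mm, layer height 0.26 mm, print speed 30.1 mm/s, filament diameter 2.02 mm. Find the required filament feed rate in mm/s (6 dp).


Q = 0.48 * 0.26 * 30.1 = 3.75648 mm^3/s
A_fil = pi*(2.02/2)^2 = 3.20473867 mm^2
v_feed = 3.75648 / 3.20473867 = 1.172164 mm/s


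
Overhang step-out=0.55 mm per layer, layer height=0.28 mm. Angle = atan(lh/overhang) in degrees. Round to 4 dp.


angle = atan(0.28/0.55) = 26.9802 degrees


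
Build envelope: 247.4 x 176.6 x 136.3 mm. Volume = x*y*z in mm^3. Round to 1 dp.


V = 247.4 * 176.6 * 136.3 = 5955061.5 mm^3


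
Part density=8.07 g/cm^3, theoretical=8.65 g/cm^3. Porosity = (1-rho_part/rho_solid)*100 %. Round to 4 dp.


Porosity = (1-8.07/8.65)*100 = 6.7052 %


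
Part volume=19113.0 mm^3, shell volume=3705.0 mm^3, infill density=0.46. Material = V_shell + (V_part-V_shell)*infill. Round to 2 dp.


V_infill = (19113.0 - 3705.0) * 0.46 = 7087.68
V_total = 3705.0 + 7087.68 = 10792.68 mm^3


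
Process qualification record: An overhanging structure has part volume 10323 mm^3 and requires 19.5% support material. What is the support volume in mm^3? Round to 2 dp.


V_support = 10323 * 0.195 = 2012.99 mm^3


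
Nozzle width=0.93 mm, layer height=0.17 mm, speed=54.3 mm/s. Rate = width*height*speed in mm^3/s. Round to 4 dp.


Rate = 0.93 * 0.17 * 54.3 = 8.5848 mm^3/s


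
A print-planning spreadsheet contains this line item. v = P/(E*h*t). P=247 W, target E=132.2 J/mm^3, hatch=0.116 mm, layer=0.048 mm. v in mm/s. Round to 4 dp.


v = 247 / (132.2*0.116*0.048) = 335.557 mm/s


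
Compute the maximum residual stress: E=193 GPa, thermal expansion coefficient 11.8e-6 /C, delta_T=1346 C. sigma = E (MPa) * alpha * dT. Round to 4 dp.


sigma = 193*1000 * 11.8e-6 * 1346 = 3065.3804 MPa


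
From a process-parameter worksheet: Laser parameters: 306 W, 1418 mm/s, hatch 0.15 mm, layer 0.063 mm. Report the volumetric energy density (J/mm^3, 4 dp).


E = 306 / (1418*0.15*0.063) = 22.8357 J/mm^3


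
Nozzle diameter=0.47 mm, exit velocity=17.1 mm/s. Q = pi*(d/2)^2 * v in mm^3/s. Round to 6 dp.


A = pi*(0.47/2)^2 = 0.17349445 mm^2
Q = 0.17349445 * 17.1 = 2.966755 mm^3/s


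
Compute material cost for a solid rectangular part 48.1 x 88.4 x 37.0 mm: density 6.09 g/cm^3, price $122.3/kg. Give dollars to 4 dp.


V = 48.1 * 88.4 * 37.0 = 157325.48 mm^3 = 157.32548 cm^3
Mass = 157.32548 * 6.09 / 1000 = 0.95811217 kg
Cost = 0.95811217 * 122.3 = 117.1771 $


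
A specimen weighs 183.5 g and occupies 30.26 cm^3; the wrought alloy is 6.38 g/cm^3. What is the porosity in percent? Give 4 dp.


rho_part = 183.5 / 30.26 = 6.06411104 g/cm^3
Porosity = (1 - 6.06411104/6.38)*100 = 4.9512 %


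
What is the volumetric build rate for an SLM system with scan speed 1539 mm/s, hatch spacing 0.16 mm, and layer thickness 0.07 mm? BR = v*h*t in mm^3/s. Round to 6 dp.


Rate = 1539 * 0.16 * 0.07 = 17.2368 mm^3/s


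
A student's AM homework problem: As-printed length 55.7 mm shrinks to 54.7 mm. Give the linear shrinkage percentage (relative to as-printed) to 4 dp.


Shrinkage = ((55.7-54.7)/55.7)*100 = 1.7953 %


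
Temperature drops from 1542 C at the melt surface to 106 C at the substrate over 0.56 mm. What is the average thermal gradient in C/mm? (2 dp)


G = (1542-106)/0.56 = 2564.29 C/mm


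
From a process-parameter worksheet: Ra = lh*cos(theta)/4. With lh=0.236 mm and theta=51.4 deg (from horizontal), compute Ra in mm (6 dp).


Ra = 0.236 * cos(51.4) / 4 = 0.036809 mm


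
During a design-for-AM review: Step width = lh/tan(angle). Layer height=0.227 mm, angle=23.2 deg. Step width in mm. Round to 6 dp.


step = 0.227 / tan(23.2) = 0.529631 mm


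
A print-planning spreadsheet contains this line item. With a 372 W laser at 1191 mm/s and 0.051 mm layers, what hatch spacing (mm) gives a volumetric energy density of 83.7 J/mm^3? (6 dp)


h = 372 / (83.7*1191*0.051) = 0.07317 mm


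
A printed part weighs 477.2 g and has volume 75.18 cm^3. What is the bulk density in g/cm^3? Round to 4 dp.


rho = 477.2 / 75.18 = 6.3474 g/cm^3


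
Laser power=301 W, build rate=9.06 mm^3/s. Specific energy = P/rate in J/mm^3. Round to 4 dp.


SE = 301 / 9.06 = 33.223 J/mm^3


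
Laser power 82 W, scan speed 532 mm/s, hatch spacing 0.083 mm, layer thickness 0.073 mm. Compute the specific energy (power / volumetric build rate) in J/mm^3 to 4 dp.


Build rate = 532 * 0.083 * 0.073 = 3.223388 mm^3/s
SE = 82 / 3.223388 = 25.4391 J/mm^3


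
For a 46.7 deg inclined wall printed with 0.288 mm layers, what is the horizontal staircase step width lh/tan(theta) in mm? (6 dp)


step = 0.288 / tan(46.7) = 0.271397 mm


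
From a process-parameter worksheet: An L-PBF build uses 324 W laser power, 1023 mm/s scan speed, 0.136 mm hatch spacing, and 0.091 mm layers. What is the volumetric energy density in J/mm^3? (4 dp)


E = 324 / (1023*0.136*0.091) = 25.5911 J/mm^3


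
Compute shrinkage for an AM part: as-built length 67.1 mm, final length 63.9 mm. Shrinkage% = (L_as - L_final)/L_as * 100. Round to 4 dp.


Shrinkage = ((67.1-63.9)/67.1)*100 = 4.769 %


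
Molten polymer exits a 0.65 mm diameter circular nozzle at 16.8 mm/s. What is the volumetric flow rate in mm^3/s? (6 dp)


A = pi*(0.65/2)^2 = 0.33183072 mm^2
Q = 0.33183072 * 16.8 = 5.574756 mm^3/s


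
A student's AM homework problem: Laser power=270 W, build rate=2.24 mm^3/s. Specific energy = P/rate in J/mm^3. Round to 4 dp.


SE = 270 / 2.24 = 120.5357 J/mm^3


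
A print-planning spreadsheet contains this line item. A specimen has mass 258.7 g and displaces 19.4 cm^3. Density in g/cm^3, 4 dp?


rho = 258.7 / 19.4 = 13.3351 g/cm^3


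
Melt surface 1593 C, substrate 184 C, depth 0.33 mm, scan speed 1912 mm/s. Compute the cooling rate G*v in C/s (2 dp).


G = (1593-184)/0.33 = 4269.6969697 C/mm
CR = 4269.6969697 * 1912 = 8163660.61 C/s


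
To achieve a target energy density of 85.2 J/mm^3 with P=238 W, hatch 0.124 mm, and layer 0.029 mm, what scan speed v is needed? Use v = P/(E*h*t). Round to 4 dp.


v = 238 / (85.2*0.124*0.029) = 776.8151 mm/s


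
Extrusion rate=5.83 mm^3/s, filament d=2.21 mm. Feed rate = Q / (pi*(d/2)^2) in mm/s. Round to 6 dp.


A = pi*(2.21/2)^2 = 3.835963
v = 5.83 / 3.835963 = 1.519827 mm/s


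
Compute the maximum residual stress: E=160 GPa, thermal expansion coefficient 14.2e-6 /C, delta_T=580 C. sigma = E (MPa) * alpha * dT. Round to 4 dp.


sigma = 160*1000 * 14.2e-6 * 580 = 1317.76 MPa


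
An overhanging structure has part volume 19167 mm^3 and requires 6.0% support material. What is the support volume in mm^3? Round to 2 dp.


V_support = 19167 * 0.06 = 1150.02 mm^3


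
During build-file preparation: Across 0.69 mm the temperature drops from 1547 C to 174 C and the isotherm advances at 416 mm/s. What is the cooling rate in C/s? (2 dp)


G = (1547-174)/0.69 = 1989.85507246 C/mm
CR = 1989.85507246 * 416 = 827779.71 C/s


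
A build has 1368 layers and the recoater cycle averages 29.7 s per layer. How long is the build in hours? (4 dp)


t = 1368 * 29.7 / 3600 = 11.286 hrs


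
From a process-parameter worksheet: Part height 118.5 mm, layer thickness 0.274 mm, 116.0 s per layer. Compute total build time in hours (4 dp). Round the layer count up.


Layers = ceil(118.5/0.274) = 433
t = 433 * 116.0 / 3600 = 13.9522 hrs


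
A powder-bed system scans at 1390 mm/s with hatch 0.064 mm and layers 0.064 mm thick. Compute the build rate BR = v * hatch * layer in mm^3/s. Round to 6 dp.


Rate = 1390 * 0.064 * 0.064 = 5.69344 mm^3/s


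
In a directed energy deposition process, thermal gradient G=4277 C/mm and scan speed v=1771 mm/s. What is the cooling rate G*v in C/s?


CR = 4277 * 1771 = 7574567 C/s


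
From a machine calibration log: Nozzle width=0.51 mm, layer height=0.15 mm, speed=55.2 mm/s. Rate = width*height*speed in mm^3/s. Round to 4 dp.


Rate = 0.51 * 0.15 * 55.2 = 4.2228 mm^3/s


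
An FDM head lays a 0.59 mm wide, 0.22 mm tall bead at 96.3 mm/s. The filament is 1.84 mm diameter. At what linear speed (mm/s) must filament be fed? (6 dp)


Q = 0.59 * 0.22 * 96.3 = 12.49974 mm^3/s
A_fil = pi*(1.84/2)^2 = 2.65904402 mm^2
v_feed = 12.49974 / 2.65904402 = 4.70084 mm/s


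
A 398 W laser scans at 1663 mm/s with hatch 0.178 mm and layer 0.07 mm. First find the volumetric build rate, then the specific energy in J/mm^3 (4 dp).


Build rate = 1663 * 0.178 * 0.07 = 20.72098 mm^3/s
SE = 398 / 20.72098 = 19.2076 J/mm^3


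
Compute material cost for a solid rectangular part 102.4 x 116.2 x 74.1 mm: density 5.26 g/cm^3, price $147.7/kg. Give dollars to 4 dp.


V = 102.4 * 116.2 * 74.1 = 881707.008 mm^3 = 881.707008 cm^3
Mass = 881.707008 * 5.26 / 1000 = 4.63777886 kg
Cost = 4.63777886 * 147.7 = 684.9999 $


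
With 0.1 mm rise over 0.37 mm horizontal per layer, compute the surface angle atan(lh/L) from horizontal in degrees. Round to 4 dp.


angle = atan(0.1/0.37) = 15.124 degrees


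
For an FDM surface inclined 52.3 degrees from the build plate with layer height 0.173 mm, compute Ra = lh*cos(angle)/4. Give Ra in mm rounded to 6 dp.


Ra = 0.173 * cos(52.3) / 4 = 0.026449 mm


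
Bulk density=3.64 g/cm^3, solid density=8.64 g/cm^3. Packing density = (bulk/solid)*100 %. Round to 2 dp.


Packing = (3.64/8.64)*100 = 42.13 %


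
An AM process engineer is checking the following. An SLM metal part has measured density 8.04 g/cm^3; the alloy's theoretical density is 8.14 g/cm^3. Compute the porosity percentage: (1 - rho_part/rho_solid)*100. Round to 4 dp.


Porosity = (1-8.04/8.14)*100 = 1.2285 %


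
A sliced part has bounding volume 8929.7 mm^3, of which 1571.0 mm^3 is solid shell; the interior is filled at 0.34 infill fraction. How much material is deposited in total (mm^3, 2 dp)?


V_infill = (8929.7 - 1571.0) * 0.34 = 2501.96
V_total = 1571.0 + 2501.96 = 4072.96 mm^3


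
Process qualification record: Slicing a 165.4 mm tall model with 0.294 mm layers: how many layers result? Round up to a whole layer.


Layers = ceil(165.4/0.294) = 563


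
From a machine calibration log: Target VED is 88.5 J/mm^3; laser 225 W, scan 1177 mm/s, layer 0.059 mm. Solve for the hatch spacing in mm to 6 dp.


h = 225 / (88.5*1177*0.059) = 0.036611 mm


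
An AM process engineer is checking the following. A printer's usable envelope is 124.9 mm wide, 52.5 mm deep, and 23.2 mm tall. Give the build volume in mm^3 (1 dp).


V = 124.9 * 52.5 * 23.2 = 152128.2 mm^3


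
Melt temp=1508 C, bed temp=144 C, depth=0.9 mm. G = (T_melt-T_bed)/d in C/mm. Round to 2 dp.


G = (1508-144)/0.9 = 1515.56 C/mm
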